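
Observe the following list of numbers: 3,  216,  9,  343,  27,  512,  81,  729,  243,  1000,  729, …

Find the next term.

1331

Split by position mod 2 into 2 tracks.
Track A: 3, 9, 27, 81, 243, 729 (successive powers of 3).
Track B: 216, 343, 512, 729, 1000 (consecutive cubes n³ from n = 6).
Term 12 comes from track B (its 6th entry): 1331.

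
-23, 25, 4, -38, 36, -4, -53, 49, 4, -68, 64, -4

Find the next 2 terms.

-83, 81

Split by position mod 3 into 3 tracks.
Stream A = -23, -38, -53, -68: linear: a_n = -8 − 15·n.
Stream B = 25, 36, 49, 64: consecutive squares n² from n = 5.
Stream C = 4, -4, 4, -4: oscillating between 4 and -4.
The 13th slot belongs to stream A; its 5th term is -83.
Term 14 comes from stream B (its 5th entry): 81.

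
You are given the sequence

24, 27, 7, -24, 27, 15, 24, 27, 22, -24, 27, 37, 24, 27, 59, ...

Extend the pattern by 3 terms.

Split by position mod 3 into 3 tracks.
Track A = 24, -24, 24, -24, 24: the oscillation 24·(−1)^(n+1).
Track B = 27, 27, 27, 27, 27: constant 27.
Track C = 7, 15, 22, 37, 59: a Fibonacci-like recurrence a_n = a_{n-1} + a_{n-2}.
Term 16 comes from track A (its 6th entry): -24.
Term 17 comes from track B (its 6th entry): 27.
Term 18 comes from track C (its 6th entry): 96.

-24, 27, 96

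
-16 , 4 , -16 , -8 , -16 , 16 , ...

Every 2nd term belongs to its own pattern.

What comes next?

-16

Positions 1, 3, 5, … form one subsequence and positions 2, 4, 6, … form another.
Track A is -16, -16, -16, which is the constant sequence -16.
Track B is 4, -8, 16, which is a geometric progression (common ratio -2).
Position 7 falls in track A as its term 4, giving -16.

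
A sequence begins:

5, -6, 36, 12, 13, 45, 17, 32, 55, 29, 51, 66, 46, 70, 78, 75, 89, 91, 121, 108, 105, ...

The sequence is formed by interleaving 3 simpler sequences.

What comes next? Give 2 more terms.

Split by position mod 3 into 3 tracks.
Track A: 5, 12, 17, 29, 46, 75, 121 (each term equals the sum of the previous two).
Track B: -6, 13, 32, 51, 70, 89, 108 (arithmetic with common difference +19).
Track C: 36, 45, 55, 66, 78, 91, 105 (the triangular numbers T_8, T_9, …).
Position 22 → track A, term 8 = 196.
Term 23 comes from track B (its 8th entry): 127.

196, 127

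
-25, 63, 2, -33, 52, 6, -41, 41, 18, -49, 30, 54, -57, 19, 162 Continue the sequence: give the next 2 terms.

-65, 8

Taking every 3rd term gives 3 separate tracks.
Subsequence A is -25, -33, -41, -49, -57, which is linear: a_n = -17 − 8·n.
Subsequence B is 63, 52, 41, 30, 19, which is subtracting 11 each time.
Subsequence C is 2, 6, 18, 54, 162, which is multiplying by 3 each time.
Position 16 → subsequence A, term 6 = -65.
Position 17 → subsequence B, term 6 = 8.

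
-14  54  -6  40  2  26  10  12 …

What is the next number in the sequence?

18

The terms cycle through 2 interleaved subsequences.
Subsequence A = -14, -6, 2, 10: linear: a_n = -22 + 8·n.
Subsequence B = 54, 40, 26, 12: arithmetic, step −14.
The 9th slot belongs to subsequence A; its 5th term is 18.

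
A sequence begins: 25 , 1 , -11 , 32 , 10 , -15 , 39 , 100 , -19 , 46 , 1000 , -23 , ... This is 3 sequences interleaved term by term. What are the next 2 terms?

53, 10000

Split by position mod 3: positions 1, 4, 7, … form one track, and each other residue class forms its own.
Track A is 25, 32, 39, 46, which is arithmetic, step +7.
Track B is 1, 10, 100, 1000, which is powers of 10.
Track C is -11, -15, -19, -23, which is arithmetic with common difference −4.
Term 13 comes from track A (its 5th entry): 53.
The 14th slot belongs to track B; its 5th term is 10000.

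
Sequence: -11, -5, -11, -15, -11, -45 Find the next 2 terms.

Split by position mod 2 into 2 tracks.
Track A: -11, -11, -11. Constant -11.
Track B: -5, -15, -45. A geometric progression (common ratio 3).
Position 7 → track A, term 4 = -11.
Position 8 falls in track B as its term 4, giving -135.

-11, -135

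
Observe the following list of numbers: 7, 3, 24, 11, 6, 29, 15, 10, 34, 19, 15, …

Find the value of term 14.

Read the sequence 3 terms at a time; column i is its own pattern.
Track A: 7, 11, 15, 19 (arithmetic, step +4).
Track B: 3, 6, 10, 15 (triangular numbers n(n+1)/2 for n = 2, 3, …).
Track C: 24, 29, 34 (arithmetic with common difference +5).
The 14th slot belongs to track B; its 5th term is 21.

21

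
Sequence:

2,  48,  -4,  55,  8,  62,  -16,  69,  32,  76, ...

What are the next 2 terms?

-64, 83

Split by position mod 2 into 2 tracks.
Stream A: 2, -4, 8, -16, 32. Geometric with ratio -2.
Stream B: 48, 55, 62, 69, 76. Arithmetic, step +7.
The 11th slot belongs to stream A; its 6th term is -64.
The 12th slot belongs to stream B; its 6th term is 83.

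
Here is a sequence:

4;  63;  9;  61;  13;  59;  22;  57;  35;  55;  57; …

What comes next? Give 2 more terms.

53, 92

Odd-indexed and even-indexed terms follow separate rules.
Track A is 4, 9, 13, 22, 35, 57, which is each term equals the sum of the previous two.
Track B is 63, 61, 59, 57, 55, which is linear: a_n = 65 − 2·n.
Position 12 → track B, term 6 = 53.
Position 13 falls in track A as its term 7, giving 92.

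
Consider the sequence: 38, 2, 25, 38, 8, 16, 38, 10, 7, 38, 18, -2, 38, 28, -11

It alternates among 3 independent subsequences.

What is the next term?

Split by position mod 3: positions 1, 4, 7, … form one track, and each other residue class forms its own.
Subsequence A: 38, 38, 38, 38, 38 (constant 38).
Subsequence B: 2, 8, 10, 18, 28 (each term equals the sum of the previous two).
Subsequence C: 25, 16, 7, -2, -11 (linear: a_n = 34 − 9·n).
Position 16 falls in subsequence A as its term 6, giving 38.

38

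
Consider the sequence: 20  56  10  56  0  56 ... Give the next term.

-10

Positions 1, 3, 5, … form one subsequence and positions 2, 4, 6, … form another.
Subsequence A: 20, 10, 0 — linear: a_n = 30 − 10·n.
Subsequence B: 56, 56, 56 — the constant sequence 56.
Term 7 comes from subsequence A (its 4th entry): -10.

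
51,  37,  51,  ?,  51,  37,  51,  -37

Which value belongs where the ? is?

-37

Taking every 2nd term gives 2 separate tracks.
Stream A = 51, 51, 51, 51: always 51.
Stream B = 37, ?, 37, -37: oscillating between 37 and -37.
The gap is stream B's term 2; the rule gives -37.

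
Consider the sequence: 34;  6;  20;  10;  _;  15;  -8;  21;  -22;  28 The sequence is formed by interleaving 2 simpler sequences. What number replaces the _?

6

Odd-indexed and even-indexed terms follow separate rules.
Subsequence A: 34, 20, ?, -8, -22. Linear: a_n = 48 − 14·n.
Subsequence B: 6, 10, 15, 21, 28. The triangular numbers T_3, T_4, ….
The gap is subsequence A's term 3; the rule gives 6.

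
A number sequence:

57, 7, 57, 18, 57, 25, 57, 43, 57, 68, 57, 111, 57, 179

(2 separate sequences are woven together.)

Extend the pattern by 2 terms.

Split by position mod 2 into 2 tracks.
Track A: 57, 57, 57, 57, 57, 57, 57 (always 57).
Track B: 7, 18, 25, 43, 68, 111, 179 (each term equals the sum of the previous two).
Position 15 falls in track A as its term 8, giving 57.
Position 16 falls in track B as its term 8, giving 290.

57, 290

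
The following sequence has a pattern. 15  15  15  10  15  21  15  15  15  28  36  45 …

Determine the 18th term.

Reading positions in blocks of 6 reveals the pattern AAABBB — 2 tracks woven together.
Stream A: 15, 15, 15, 15, 15, 15 — the constant sequence 15.
Stream B: 10, 15, 21, 28, 36, 45 — triangular numbers starting at T_4.
Term 18 comes from stream B (its 9th entry): 78.

78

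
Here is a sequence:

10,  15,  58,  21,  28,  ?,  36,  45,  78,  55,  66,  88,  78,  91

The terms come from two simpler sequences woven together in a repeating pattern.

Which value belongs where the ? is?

68

The slot pattern repeats as AAB (period 3), so there are 2 interleaved tracks.
Track A is 10, 15, 21, 28, 36, 45, 55, 66, 78, 91, which is the triangular numbers T_4, T_5, ….
Track B is 58, ?, 78, 88, which is arithmetic with common difference +10.
Track B's pattern makes the blank 68.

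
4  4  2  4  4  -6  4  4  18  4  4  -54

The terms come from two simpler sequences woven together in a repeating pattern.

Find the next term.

The slot pattern repeats as AAB (period 3), so there are 2 interleaved tracks.
Track A: 4, 4, 4, 4, 4, 4, 4, 4 (always 4).
Track B: 2, -6, 18, -54 (a geometric progression (common ratio -3)).
Position 13 → track A, term 9 = 4.

4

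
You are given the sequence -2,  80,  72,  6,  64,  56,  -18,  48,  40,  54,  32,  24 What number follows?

-162

The slot pattern repeats as ABB (period 3), so there are 2 interleaved tracks.
Subsequence A: -2, 6, -18, 54 — multiplying by -3 each time.
Subsequence B: 80, 72, 64, 56, 48, 40, 32, 24 — arithmetic with common difference −8.
Position 13 falls in subsequence A as its term 5, giving -162.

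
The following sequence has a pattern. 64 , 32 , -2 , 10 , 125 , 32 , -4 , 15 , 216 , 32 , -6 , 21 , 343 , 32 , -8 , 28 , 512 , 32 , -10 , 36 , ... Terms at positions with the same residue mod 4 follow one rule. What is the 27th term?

-14

Read the sequence 4 terms at a time; column i is its own pattern.
Stream A: 64, 125, 216, 343, 512 — perfect cubes starting at 4³.
Stream B: 32, 32, 32, 32, 32 — always 32.
Stream C: -2, -4, -6, -8, -10 — subtracting 2 each time.
Stream D: 10, 15, 21, 28, 36 — triangular numbers n(n+1)/2 for n = 4, 5, ….
Term 27 comes from stream C (its 7th entry): -14.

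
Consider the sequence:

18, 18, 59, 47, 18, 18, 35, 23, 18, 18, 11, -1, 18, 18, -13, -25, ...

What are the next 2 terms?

The slot pattern repeats as AABB (period 4), so there are 2 interleaved tracks.
Stream A: 18, 18, 18, 18, 18, 18, 18, 18. Always 18.
Stream B: 59, 47, 35, 23, 11, -1, -13, -25. Arithmetic with common difference −12.
The 17th slot belongs to stream A; its 9th term is 18.
The 18th slot belongs to stream A; its 10th term is 18.

18, 18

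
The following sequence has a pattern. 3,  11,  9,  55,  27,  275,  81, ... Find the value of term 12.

The terms cycle through 2 interleaved subsequences.
Track A: 3, 9, 27, 81. Successive powers of 3.
Track B: 11, 55, 275. Geometric, ×5 each step.
Position 12 → track B, term 6 = 34375.

34375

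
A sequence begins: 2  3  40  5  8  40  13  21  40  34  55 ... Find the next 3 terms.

40, 89, 144

The slot pattern repeats as AAB (period 3), so there are 2 interleaved tracks.
Track A is 2, 3, 5, 8, 13, 21, 34, 55, which is each term equals the sum of the previous two.
Track B is 40, 40, 40, which is the constant sequence 40.
Position 12 → track B, term 4 = 40.
Position 13 falls in track A as its term 9, giving 89.
The 14th slot belongs to track A; its 10th term is 144.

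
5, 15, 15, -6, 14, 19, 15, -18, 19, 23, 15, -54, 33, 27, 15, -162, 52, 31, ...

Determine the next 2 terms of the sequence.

15, -486

Read the sequence 4 terms at a time; column i is its own pattern.
Track A is 5, 14, 19, 33, 52, which is a Fibonacci-like recurrence a_n = a_{n-1} + a_{n-2}.
Track B is 15, 19, 23, 27, 31, which is arithmetic with common difference +4.
Track C is 15, 15, 15, 15, which is the constant sequence 15.
Track D is -6, -18, -54, -162, which is a geometric progression (common ratio 3).
Position 19 falls in track C as its term 5, giving 15.
The 20th slot belongs to track D; its 5th term is -486.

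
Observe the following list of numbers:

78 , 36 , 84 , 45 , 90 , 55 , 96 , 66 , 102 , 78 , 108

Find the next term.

91

Split by position mod 2 into 2 tracks.
Track A: 78, 84, 90, 96, 102, 108. Adding 6 each time.
Track B: 36, 45, 55, 66, 78. The triangular numbers T_8, T_9, ….
Term 12 comes from track B (its 6th entry): 91.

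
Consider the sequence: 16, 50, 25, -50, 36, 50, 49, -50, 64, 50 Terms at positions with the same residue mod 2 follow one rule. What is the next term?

81

Positions 1, 3, 5, … form one subsequence and positions 2, 4, 6, … form another.
Stream A is 16, 25, 36, 49, 64, which is the squares 4², 5², 6², ….
Stream B is 50, -50, 50, -50, 50, which is the oscillation 50·(−1)^(n+1).
The 11th slot belongs to stream A; its 6th term is 81.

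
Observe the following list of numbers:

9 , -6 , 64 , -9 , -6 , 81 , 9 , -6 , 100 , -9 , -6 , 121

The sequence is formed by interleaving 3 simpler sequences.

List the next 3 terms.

9, -6, 144

Taking every 3rd term gives 3 separate tracks.
Track A is 9, -9, 9, -9, which is the oscillation 9·(−1)^(n+1).
Track B is -6, -6, -6, -6, which is always -6.
Track C is 64, 81, 100, 121, which is consecutive squares n² from n = 8.
Position 13 falls in track A as its term 5, giving 9.
Position 14 falls in track B as its term 5, giving -6.
The 15th slot belongs to track C; its 5th term is 144.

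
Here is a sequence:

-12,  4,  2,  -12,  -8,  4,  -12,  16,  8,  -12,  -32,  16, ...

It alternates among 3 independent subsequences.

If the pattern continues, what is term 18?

Split by position mod 3: positions 1, 4, 7, … form one track, and each other residue class forms its own.
Subsequence A: -12, -12, -12, -12 (constant -12).
Subsequence B: 4, -8, 16, -32 (a geometric progression (common ratio -2)).
Subsequence C: 2, 4, 8, 16 (powers of 2).
Position 18 → subsequence C, term 6 = 64.

64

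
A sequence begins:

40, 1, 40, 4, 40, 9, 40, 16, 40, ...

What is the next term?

25

Positions 1, 3, 5, … form one subsequence and positions 2, 4, 6, … form another.
Stream A = 40, 40, 40, 40, 40: the constant sequence 40.
Stream B = 1, 4, 9, 16: perfect squares starting at 1².
Position 10 falls in stream B as its term 5, giving 25.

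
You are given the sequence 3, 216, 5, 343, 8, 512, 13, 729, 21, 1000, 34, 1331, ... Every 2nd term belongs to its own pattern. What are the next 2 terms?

55, 1728

Taking every 2nd term gives 2 separate tracks.
Track A: 3, 5, 8, 13, 21, 34. Fibonacci-style (each term is the sum of the two before it).
Track B: 216, 343, 512, 729, 1000, 1331. The cubes 6³, 7³, 8³, ….
Term 13 comes from track A (its 7th entry): 55.
Position 14 falls in track B as its term 7, giving 1728.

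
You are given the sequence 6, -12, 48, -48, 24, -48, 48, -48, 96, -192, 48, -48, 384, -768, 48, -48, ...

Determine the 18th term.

-3072

Positions follow the repeating pattern AABB; grouping by letter gives 2 tracks.
Subsequence A: 6, -12, 24, -48, 96, -192, 384, -768 (geometric with ratio -2).
Subsequence B: 48, -48, 48, -48, 48, -48, 48, -48 (oscillating between 48 and -48).
Position 18 → subsequence A, term 10 = -3072.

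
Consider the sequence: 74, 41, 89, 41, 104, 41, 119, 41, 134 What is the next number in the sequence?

Taking every 2nd term gives 2 separate tracks.
Track A: 74, 89, 104, 119, 134 — arithmetic with common difference +15.
Track B: 41, 41, 41, 41 — the constant sequence 41.
Position 10 → track B, term 5 = 41.

41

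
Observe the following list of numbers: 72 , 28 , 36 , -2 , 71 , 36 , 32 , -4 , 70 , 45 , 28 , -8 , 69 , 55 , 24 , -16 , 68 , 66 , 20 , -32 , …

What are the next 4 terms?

67, 78, 16, -64

Split by position mod 4: positions 1, 5, 9, … form one track, and each other residue class forms its own.
Track A: 72, 71, 70, 69, 68 (arithmetic with common difference −1).
Track B: 28, 36, 45, 55, 66 (triangular numbers starting at T_7).
Track C: 36, 32, 28, 24, 20 (arithmetic with common difference −4).
Track D: -2, -4, -8, -16, -32 (geometric, ×2 each step).
Position 21 → track A, term 6 = 67.
The 22nd slot belongs to track B; its 6th term is 78.
The 23rd slot belongs to track C; its 6th term is 16.
Position 24 falls in track D as its term 6, giving -64.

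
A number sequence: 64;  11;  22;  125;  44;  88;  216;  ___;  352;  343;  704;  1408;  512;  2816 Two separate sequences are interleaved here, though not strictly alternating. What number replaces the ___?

The slot pattern repeats as ABB (period 3), so there are 2 interleaved tracks.
Track A: 64, 125, 216, 343, 512 (the cubes 4³, 5³, 6³, …).
Track B: 11, 22, 44, 88, ?, 352, 704, 1408, 2816 (a geometric progression (common ratio 2)).
The gap is track B's term 5; the rule gives 176.

176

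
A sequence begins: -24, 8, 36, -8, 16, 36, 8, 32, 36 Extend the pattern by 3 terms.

Taking every 3rd term gives 3 separate tracks.
Stream A: -24, -8, 8. Linear: a_n = -40 + 16·n.
Stream B: 8, 16, 32. Successive powers of 2.
Stream C: 36, 36, 36. Always 36.
The 10th slot belongs to stream A; its 4th term is 24.
Position 11 falls in stream B as its term 4, giving 64.
Position 12 falls in stream C as its term 4, giving 36.

24, 64, 36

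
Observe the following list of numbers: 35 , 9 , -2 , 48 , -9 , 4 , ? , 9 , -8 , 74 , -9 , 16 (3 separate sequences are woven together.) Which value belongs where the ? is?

Taking every 3rd term gives 3 separate tracks.
Stream A: 35, 48, ?, 74. Adding 13 each time.
Stream B: 9, -9, 9, -9. Alternating ±9.
Stream C: -2, 4, -8, 16. Geometric, ×-2 each step.
Stream A's pattern makes the blank 61.

61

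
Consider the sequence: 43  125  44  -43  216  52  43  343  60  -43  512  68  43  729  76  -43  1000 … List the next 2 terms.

Split by position mod 3 into 3 tracks.
Track A: 43, -43, 43, -43, 43, -43. The oscillation 43·(−1)^(n+1).
Track B: 125, 216, 343, 512, 729, 1000. Consecutive cubes n³ from n = 5.
Track C: 44, 52, 60, 68, 76. Adding 8 each time.
Position 18 falls in track C as its term 6, giving 84.
Position 19 → track A, term 7 = 43.

84, 43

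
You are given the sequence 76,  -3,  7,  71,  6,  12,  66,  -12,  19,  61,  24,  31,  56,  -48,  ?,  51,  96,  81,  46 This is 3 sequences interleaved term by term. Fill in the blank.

Split by position mod 3 into 3 tracks.
Stream A = 76, 71, 66, 61, 56, 51, 46: arithmetic with common difference −5.
Stream B = -3, 6, -12, 24, -48, 96: a geometric progression (common ratio -2).
Stream C = 7, 12, 19, 31, ?, 81: each term equals the sum of the previous two.
Filling stream C at index 5 by its rule yields 50.

50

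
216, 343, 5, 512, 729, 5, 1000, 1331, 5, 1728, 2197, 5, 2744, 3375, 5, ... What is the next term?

4096

Positions follow the repeating pattern AAB; grouping by letter gives 2 tracks.
Track A: 216, 343, 512, 729, 1000, 1331, 1728, 2197, 2744, 3375 — perfect cubes starting at 6³.
Track B: 5, 5, 5, 5, 5 — the constant sequence 5.
The 16th slot belongs to track A; its 11th term is 4096.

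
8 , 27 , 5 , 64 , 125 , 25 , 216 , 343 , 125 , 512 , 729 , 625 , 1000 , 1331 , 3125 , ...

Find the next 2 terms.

1728, 2197

Reading positions in blocks of 3 reveals the pattern AAB — 2 tracks woven together.
Track A = 8, 27, 64, 125, 216, 343, 512, 729, 1000, 1331: the cubes 2³, 3³, 4³, ….
Track B = 5, 25, 125, 625, 3125: successive powers of 5.
Position 16 falls in track A as its term 11, giving 1728.
Position 17 → track A, term 12 = 2197.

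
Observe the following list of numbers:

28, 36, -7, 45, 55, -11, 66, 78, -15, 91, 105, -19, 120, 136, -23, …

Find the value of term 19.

190

Positions follow the repeating pattern AAB; grouping by letter gives 2 tracks.
Track A: 28, 36, 45, 55, 66, 78, 91, 105, 120, 136 (triangular numbers n(n+1)/2 for n = 7, 8, …).
Track B: -7, -11, -15, -19, -23 (arithmetic with common difference −4).
Position 19 falls in track A as its term 13, giving 190.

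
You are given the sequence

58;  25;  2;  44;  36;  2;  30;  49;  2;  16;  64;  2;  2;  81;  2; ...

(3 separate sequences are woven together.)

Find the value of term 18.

Split by position mod 3 into 3 tracks.
Subsequence A: 58, 44, 30, 16, 2 — linear: a_n = 72 − 14·n.
Subsequence B: 25, 36, 49, 64, 81 — perfect squares starting at 5².
Subsequence C: 2, 2, 2, 2, 2 — the constant sequence 2.
The 18th slot belongs to subsequence C; its 6th term is 2.

2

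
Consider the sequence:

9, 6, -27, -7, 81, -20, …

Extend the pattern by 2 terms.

Taking every 2nd term gives 2 separate tracks.
Track A = 9, -27, 81: geometric, ×-3 each step.
Track B = 6, -7, -20: subtracting 13 each time.
Position 7 → track A, term 4 = -243.
Term 8 comes from track B (its 4th entry): -33.

-243, -33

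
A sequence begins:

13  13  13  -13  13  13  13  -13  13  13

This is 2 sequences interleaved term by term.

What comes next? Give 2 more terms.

13, -13

Taking every 2nd term gives 2 separate tracks.
Track A: 13, 13, 13, 13, 13. Constant 13.
Track B: 13, -13, 13, -13, 13. Alternating ±13.
Term 11 comes from track A (its 6th entry): 13.
Position 12 falls in track B as its term 6, giving -13.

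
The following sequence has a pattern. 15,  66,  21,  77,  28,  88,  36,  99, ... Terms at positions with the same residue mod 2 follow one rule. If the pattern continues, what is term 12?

The terms cycle through 2 interleaved subsequences.
Stream A = 15, 21, 28, 36: triangular numbers starting at T_5.
Stream B = 66, 77, 88, 99: linear: a_n = 55 + 11·n.
Term 12 comes from stream B (its 6th entry): 121.

121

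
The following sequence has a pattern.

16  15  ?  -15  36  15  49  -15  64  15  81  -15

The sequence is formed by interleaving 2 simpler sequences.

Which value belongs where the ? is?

Positions 1, 3, 5, … form one subsequence and positions 2, 4, 6, … form another.
Subsequence A is 16, ?, 36, 49, 64, 81, which is consecutive squares n² from n = 4.
Subsequence B is 15, -15, 15, -15, 15, -15, which is oscillating between 15 and -15.
Subsequence A's pattern makes the blank 25.

25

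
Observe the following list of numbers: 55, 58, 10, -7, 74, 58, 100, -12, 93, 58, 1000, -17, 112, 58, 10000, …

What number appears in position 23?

1000000

Read the sequence 4 terms at a time; column i is its own pattern.
Track A: 55, 74, 93, 112 (arithmetic, step +19).
Track B: 58, 58, 58, 58 (constant 58).
Track C: 10, 100, 1000, 10000 (powers 10^1, 10^2, 10^3, …).
Track D: -7, -12, -17 (arithmetic with common difference −5).
Term 23 comes from track C (its 6th entry): 1000000.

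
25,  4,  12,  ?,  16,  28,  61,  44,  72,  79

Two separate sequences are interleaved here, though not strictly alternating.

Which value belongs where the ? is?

43

Positions follow the repeating pattern ABB; grouping by letter gives 2 tracks.
Track A: 25, ?, 61, 79 (arithmetic with common difference +18).
Track B: 4, 12, 16, 28, 44, 72 (Fibonacci-style (each term is the sum of the two before it)).
Filling track A at index 2 by its rule yields 43.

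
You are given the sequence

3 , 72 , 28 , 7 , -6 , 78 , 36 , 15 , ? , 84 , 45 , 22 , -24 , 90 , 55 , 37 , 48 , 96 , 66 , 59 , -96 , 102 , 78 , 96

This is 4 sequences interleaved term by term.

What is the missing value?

Split by position mod 4: positions 1, 5, 9, … form one track, and each other residue class forms its own.
Track A = 3, -6, ?, -24, 48, -96: a geometric progression (common ratio -2).
Track B = 72, 78, 84, 90, 96, 102: linear: a_n = 66 + 6·n.
Track C = 28, 36, 45, 55, 66, 78: triangular numbers starting at T_7.
Track D = 7, 15, 22, 37, 59, 96: each term equals the sum of the previous two.
Filling track A at index 3 by its rule yields 12.

12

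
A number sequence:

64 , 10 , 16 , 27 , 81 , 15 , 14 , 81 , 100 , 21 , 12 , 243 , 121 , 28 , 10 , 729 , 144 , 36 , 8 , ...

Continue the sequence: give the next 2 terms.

2187, 169

Read the sequence 4 terms at a time; column i is its own pattern.
Stream A is 64, 81, 100, 121, 144, which is perfect squares starting at 8².
Stream B is 10, 15, 21, 28, 36, which is triangular numbers n(n+1)/2 for n = 4, 5, ….
Stream C is 16, 14, 12, 10, 8, which is arithmetic with common difference −2.
Stream D is 27, 81, 243, 729, which is successive powers of 3.
The 20th slot belongs to stream D; its 5th term is 2187.
Position 21 falls in stream A as its term 6, giving 169.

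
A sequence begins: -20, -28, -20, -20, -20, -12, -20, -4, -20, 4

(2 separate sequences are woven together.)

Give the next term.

-20

Positions 1, 3, 5, … form one subsequence and positions 2, 4, 6, … form another.
Track A = -20, -20, -20, -20, -20: the constant sequence -20.
Track B = -28, -20, -12, -4, 4: arithmetic, step +8.
Position 11 → track A, term 6 = -20.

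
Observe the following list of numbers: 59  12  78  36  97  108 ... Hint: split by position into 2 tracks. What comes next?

116

The terms cycle through 2 interleaved subsequences.
Subsequence A: 59, 78, 97 (arithmetic with common difference +19).
Subsequence B: 12, 36, 108 (geometric, ×3 each step).
Term 7 comes from subsequence A (its 4th entry): 116.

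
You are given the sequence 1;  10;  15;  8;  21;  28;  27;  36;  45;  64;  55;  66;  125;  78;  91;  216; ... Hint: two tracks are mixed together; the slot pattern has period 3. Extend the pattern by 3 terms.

Reading positions in blocks of 3 reveals the pattern ABB — 2 tracks woven together.
Subsequence A: 1, 8, 27, 64, 125, 216. Perfect cubes starting at 1³.
Subsequence B: 10, 15, 21, 28, 36, 45, 55, 66, 78, 91. Triangular numbers n(n+1)/2 for n = 4, 5, ….
Position 17 falls in subsequence B as its term 11, giving 105.
Position 18 → subsequence B, term 12 = 120.
Term 19 comes from subsequence A (its 7th entry): 343.

105, 120, 343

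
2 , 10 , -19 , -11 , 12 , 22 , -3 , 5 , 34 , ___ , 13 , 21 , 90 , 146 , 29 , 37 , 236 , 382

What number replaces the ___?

56

Reading positions in blocks of 4 reveals the pattern AABB — 2 tracks woven together.
Stream A = 2, 10, 12, 22, 34, ?, 90, 146, 236, 382: each term equals the sum of the previous two.
Stream B = -19, -11, -3, 5, 13, 21, 29, 37: arithmetic with common difference +8.
The gap is stream A's term 6; the rule gives 56.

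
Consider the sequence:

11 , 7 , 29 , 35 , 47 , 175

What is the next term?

65

The terms cycle through 2 interleaved subsequences.
Subsequence A: 11, 29, 47 (linear: a_n = -7 + 18·n).
Subsequence B: 7, 35, 175 (geometric, ×5 each step).
Position 7 → subsequence A, term 4 = 65.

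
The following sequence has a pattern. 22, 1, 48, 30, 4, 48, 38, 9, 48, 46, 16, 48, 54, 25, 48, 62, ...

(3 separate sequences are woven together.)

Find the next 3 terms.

36, 48, 70

The terms cycle through 3 interleaved subsequences.
Subsequence A: 22, 30, 38, 46, 54, 62. Arithmetic with common difference +8.
Subsequence B: 1, 4, 9, 16, 25. The squares 1², 2², 3², ….
Subsequence C: 48, 48, 48, 48, 48. Always 48.
Position 17 → subsequence B, term 6 = 36.
Position 18 falls in subsequence C as its term 6, giving 48.
Position 19 → subsequence A, term 7 = 70.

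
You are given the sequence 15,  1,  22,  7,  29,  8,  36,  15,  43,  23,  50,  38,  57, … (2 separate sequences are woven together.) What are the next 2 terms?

Odd-indexed and even-indexed terms follow separate rules.
Track A = 15, 22, 29, 36, 43, 50, 57: linear: a_n = 8 + 7·n.
Track B = 1, 7, 8, 15, 23, 38: Fibonacci-style (each term is the sum of the two before it).
Position 14 → track B, term 7 = 61.
Term 15 comes from track A (its 8th entry): 64.

61, 64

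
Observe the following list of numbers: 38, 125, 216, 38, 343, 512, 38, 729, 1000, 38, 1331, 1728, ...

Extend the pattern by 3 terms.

38, 2197, 2744

The slot pattern repeats as ABB (period 3), so there are 2 interleaved tracks.
Track A: 38, 38, 38, 38 — constant 38.
Track B: 125, 216, 343, 512, 729, 1000, 1331, 1728 — consecutive cubes n³ from n = 5.
Position 13 falls in track A as its term 5, giving 38.
Position 14 falls in track B as its term 9, giving 2197.
Term 15 comes from track B (its 10th entry): 2744.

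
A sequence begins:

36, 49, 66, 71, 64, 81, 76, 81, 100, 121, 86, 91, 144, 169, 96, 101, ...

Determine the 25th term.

The slot pattern repeats as AABB (period 4), so there are 2 interleaved tracks.
Subsequence A = 36, 49, 64, 81, 100, 121, 144, 169: the squares 6², 7², 8², ….
Subsequence B = 66, 71, 76, 81, 86, 91, 96, 101: arithmetic, step +5.
Term 25 comes from subsequence A (its 13th entry): 324.

324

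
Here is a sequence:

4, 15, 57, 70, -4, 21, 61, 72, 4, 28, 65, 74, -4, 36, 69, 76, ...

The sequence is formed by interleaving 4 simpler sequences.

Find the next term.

Split by position mod 4 into 4 tracks.
Stream A: 4, -4, 4, -4 — the oscillation 4·(−1)^(n+1).
Stream B: 15, 21, 28, 36 — the triangular numbers T_5, T_6, ….
Stream C: 57, 61, 65, 69 — arithmetic, step +4.
Stream D: 70, 72, 74, 76 — arithmetic with common difference +2.
Term 17 comes from stream A (its 5th entry): 4.

4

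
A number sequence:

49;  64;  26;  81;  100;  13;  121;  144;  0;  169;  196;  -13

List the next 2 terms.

The slot pattern repeats as AAB (period 3), so there are 2 interleaved tracks.
Track A: 49, 64, 81, 100, 121, 144, 169, 196 (the squares 7², 8², 9², …).
Track B: 26, 13, 0, -13 (subtracting 13 each time).
The 13th slot belongs to track A; its 9th term is 225.
Position 14 → track A, term 10 = 256.

225, 256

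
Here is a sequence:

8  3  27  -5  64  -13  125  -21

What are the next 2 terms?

216, -29

The terms cycle through 2 interleaved subsequences.
Subsequence A: 8, 27, 64, 125. The cubes 2³, 3³, 4³, ….
Subsequence B: 3, -5, -13, -21. Subtracting 8 each time.
Position 9 falls in subsequence A as its term 5, giving 216.
The 10th slot belongs to subsequence B; its 5th term is -29.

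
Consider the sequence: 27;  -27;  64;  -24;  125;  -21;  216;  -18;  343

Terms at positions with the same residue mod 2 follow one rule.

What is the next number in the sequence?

Odd-indexed and even-indexed terms follow separate rules.
Subsequence A = 27, 64, 125, 216, 343: consecutive cubes n³ from n = 3.
Subsequence B = -27, -24, -21, -18: arithmetic, step +3.
Term 10 comes from subsequence B (its 5th entry): -15.

-15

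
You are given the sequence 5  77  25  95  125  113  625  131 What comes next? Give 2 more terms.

3125, 149

The terms cycle through 2 interleaved subsequences.
Subsequence A: 5, 25, 125, 625 (powers 5^1, 5^2, 5^3, …).
Subsequence B: 77, 95, 113, 131 (adding 18 each time).
Position 9 → subsequence A, term 5 = 3125.
Term 10 comes from subsequence B (its 5th entry): 149.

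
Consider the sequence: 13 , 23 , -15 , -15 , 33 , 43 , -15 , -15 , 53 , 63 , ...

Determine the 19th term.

Reading positions in blocks of 4 reveals the pattern AABB — 2 tracks woven together.
Track A is 13, 23, 33, 43, 53, 63, which is adding 10 each time.
Track B is -15, -15, -15, -15, which is the constant sequence -15.
Position 19 falls in track B as its term 9, giving -15.

-15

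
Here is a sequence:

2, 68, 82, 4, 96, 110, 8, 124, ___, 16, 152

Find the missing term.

Positions follow the repeating pattern ABB; grouping by letter gives 2 tracks.
Stream A: 2, 4, 8, 16. Powers 2^1, 2^2, 2^3, ….
Stream B: 68, 82, 96, 110, 124, ?, 152. Arithmetic, step +14.
The gap is stream B's term 6; the rule gives 138.

138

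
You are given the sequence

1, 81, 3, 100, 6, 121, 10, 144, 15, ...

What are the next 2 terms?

Split by position mod 2 into 2 tracks.
Track A: 1, 3, 6, 10, 15 (triangular numbers starting at T_1).
Track B: 81, 100, 121, 144 (perfect squares starting at 9²).
Position 10 → track B, term 5 = 169.
Position 11 → track A, term 6 = 21.

169, 21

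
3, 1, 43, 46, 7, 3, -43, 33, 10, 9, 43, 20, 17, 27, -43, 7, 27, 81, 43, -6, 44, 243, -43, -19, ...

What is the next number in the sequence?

Taking every 4th term gives 4 separate tracks.
Subsequence A is 3, 7, 10, 17, 27, 44, which is each term equals the sum of the previous two.
Subsequence B is 1, 3, 9, 27, 81, 243, which is powers 3^0, 3^1, 3^2, ….
Subsequence C is 43, -43, 43, -43, 43, -43, which is oscillating between 43 and -43.
Subsequence D is 46, 33, 20, 7, -6, -19, which is arithmetic, step −13.
Position 25 falls in subsequence A as its term 7, giving 71.

71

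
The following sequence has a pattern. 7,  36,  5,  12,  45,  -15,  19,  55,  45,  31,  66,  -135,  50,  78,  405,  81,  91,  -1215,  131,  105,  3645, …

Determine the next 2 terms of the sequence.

Read the sequence 3 terms at a time; column i is its own pattern.
Subsequence A: 7, 12, 19, 31, 50, 81, 131 (a Fibonacci-like recurrence a_n = a_{n-1} + a_{n-2}).
Subsequence B: 36, 45, 55, 66, 78, 91, 105 (triangular numbers starting at T_8).
Subsequence C: 5, -15, 45, -135, 405, -1215, 3645 (a geometric progression (common ratio -3)).
Term 22 comes from subsequence A (its 8th entry): 212.
Position 23 → subsequence B, term 8 = 120.

212, 120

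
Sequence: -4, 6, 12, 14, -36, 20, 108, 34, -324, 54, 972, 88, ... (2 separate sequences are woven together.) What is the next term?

-2916

Odd-indexed and even-indexed terms follow separate rules.
Track A: -4, 12, -36, 108, -324, 972 (multiplying by -3 each time).
Track B: 6, 14, 20, 34, 54, 88 (a Fibonacci-like recurrence a_n = a_{n-1} + a_{n-2}).
The 13th slot belongs to track A; its 7th term is -2916.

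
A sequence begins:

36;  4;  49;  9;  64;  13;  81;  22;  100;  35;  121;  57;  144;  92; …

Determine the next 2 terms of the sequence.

169, 149

Split by position mod 2 into 2 tracks.
Track A: 36, 49, 64, 81, 100, 121, 144. Perfect squares starting at 6².
Track B: 4, 9, 13, 22, 35, 57, 92. Each term equals the sum of the previous two.
Position 15 → track A, term 8 = 169.
Position 16 falls in track B as its term 8, giving 149.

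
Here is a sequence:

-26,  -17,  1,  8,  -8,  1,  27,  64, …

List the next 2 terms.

The slot pattern repeats as AABB (period 4), so there are 2 interleaved tracks.
Track A is -26, -17, -8, 1, which is adding 9 each time.
Track B is 1, 8, 27, 64, which is perfect cubes starting at 1³.
Position 9 → track A, term 5 = 10.
Position 10 falls in track A as its term 6, giving 19.

10, 19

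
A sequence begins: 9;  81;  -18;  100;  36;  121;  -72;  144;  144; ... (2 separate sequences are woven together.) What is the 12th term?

196

Positions 1, 3, 5, … form one subsequence and positions 2, 4, 6, … form another.
Subsequence A: 9, -18, 36, -72, 144 — multiplying by -2 each time.
Subsequence B: 81, 100, 121, 144 — perfect squares starting at 9².
Term 12 comes from subsequence B (its 6th entry): 196.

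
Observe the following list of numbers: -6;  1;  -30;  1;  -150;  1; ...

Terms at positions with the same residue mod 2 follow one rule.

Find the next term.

Taking every 2nd term gives 2 separate tracks.
Subsequence A = -6, -30, -150: geometric, ×5 each step.
Subsequence B = 1, 1, 1: constant 1.
The 7th slot belongs to subsequence A; its 4th term is -750.

-750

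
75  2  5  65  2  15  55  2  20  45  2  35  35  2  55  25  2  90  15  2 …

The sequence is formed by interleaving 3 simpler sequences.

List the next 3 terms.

Read the sequence 3 terms at a time; column i is its own pattern.
Subsequence A: 75, 65, 55, 45, 35, 25, 15 — subtracting 10 each time.
Subsequence B: 2, 2, 2, 2, 2, 2, 2 — always 2.
Subsequence C: 5, 15, 20, 35, 55, 90 — each term equals the sum of the previous two.
Term 21 comes from subsequence C (its 7th entry): 145.
Term 22 comes from subsequence A (its 8th entry): 5.
Position 23 falls in subsequence B as its term 8, giving 2.

145, 5, 2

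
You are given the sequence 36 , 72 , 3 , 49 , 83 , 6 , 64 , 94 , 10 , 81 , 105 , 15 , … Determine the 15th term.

Split by position mod 3 into 3 tracks.
Track A: 36, 49, 64, 81. Perfect squares starting at 6².
Track B: 72, 83, 94, 105. Arithmetic, step +11.
Track C: 3, 6, 10, 15. Triangular numbers starting at T_2.
Position 15 → track C, term 5 = 21.

21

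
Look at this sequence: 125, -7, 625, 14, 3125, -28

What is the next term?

15625

Taking every 2nd term gives 2 separate tracks.
Track A: 125, 625, 3125 (successive powers of 5).
Track B: -7, 14, -28 (a geometric progression (common ratio -2)).
Position 7 → track A, term 4 = 15625.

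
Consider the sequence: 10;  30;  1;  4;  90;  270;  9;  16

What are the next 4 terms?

810, 2430, 25, 36

Positions follow the repeating pattern AABB; grouping by letter gives 2 tracks.
Track A is 10, 30, 90, 270, which is a geometric progression (common ratio 3).
Track B is 1, 4, 9, 16, which is consecutive squares n² from n = 1.
The 9th slot belongs to track A; its 5th term is 810.
Position 10 → track A, term 6 = 2430.
Position 11 falls in track B as its term 5, giving 25.
Position 12 falls in track B as its term 6, giving 36.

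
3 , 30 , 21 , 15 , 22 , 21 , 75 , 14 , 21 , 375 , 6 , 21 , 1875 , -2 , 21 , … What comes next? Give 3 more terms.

Split by position mod 3 into 3 tracks.
Subsequence A = 3, 15, 75, 375, 1875: geometric, ×5 each step.
Subsequence B = 30, 22, 14, 6, -2: arithmetic, step −8.
Subsequence C = 21, 21, 21, 21, 21: the constant sequence 21.
Term 16 comes from subsequence A (its 6th entry): 9375.
Term 17 comes from subsequence B (its 6th entry): -10.
Position 18 → subsequence C, term 6 = 21.

9375, -10, 21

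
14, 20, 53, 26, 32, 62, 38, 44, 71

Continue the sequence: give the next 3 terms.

50, 56, 80

Positions follow the repeating pattern AAB; grouping by letter gives 2 tracks.
Subsequence A = 14, 20, 26, 32, 38, 44: adding 6 each time.
Subsequence B = 53, 62, 71: adding 9 each time.
Term 10 comes from subsequence A (its 7th entry): 50.
Position 11 → subsequence A, term 8 = 56.
Term 12 comes from subsequence B (its 4th entry): 80.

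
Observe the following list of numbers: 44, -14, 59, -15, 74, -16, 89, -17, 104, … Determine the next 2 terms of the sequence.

-18, 119

Taking every 2nd term gives 2 separate tracks.
Track A: 44, 59, 74, 89, 104 (arithmetic with common difference +15).
Track B: -14, -15, -16, -17 (arithmetic, step −1).
The 10th slot belongs to track B; its 5th term is -18.
Term 11 comes from track A (its 6th entry): 119.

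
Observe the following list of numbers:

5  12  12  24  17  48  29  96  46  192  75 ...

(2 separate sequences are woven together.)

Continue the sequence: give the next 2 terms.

384, 121

Split by position mod 2 into 2 tracks.
Track A is 5, 12, 17, 29, 46, 75, which is Fibonacci-style (each term is the sum of the two before it).
Track B is 12, 24, 48, 96, 192, which is geometric with ratio 2.
Term 12 comes from track B (its 6th entry): 384.
The 13th slot belongs to track A; its 7th term is 121.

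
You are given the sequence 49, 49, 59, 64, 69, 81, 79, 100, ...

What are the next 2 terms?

89, 121

The terms cycle through 2 interleaved subsequences.
Stream A: 49, 59, 69, 79. Arithmetic, step +10.
Stream B: 49, 64, 81, 100. The squares 7², 8², 9², ….
Position 9 falls in stream A as its term 5, giving 89.
Position 10 falls in stream B as its term 5, giving 121.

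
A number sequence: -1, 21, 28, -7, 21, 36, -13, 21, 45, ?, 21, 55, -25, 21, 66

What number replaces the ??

The terms cycle through 3 interleaved subsequences.
Track A is -1, -7, -13, ?, -25, which is subtracting 6 each time.
Track B is 21, 21, 21, 21, 21, which is constant 21.
Track C is 28, 36, 45, 55, 66, which is triangular numbers n(n+1)/2 for n = 7, 8, ….
The gap is track A's term 4; the rule gives -19.

-19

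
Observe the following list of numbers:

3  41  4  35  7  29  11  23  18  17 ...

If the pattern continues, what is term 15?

76

Taking every 2nd term gives 2 separate tracks.
Subsequence A: 3, 4, 7, 11, 18. Each term equals the sum of the previous two.
Subsequence B: 41, 35, 29, 23, 17. Subtracting 6 each time.
Term 15 comes from subsequence A (its 8th entry): 76.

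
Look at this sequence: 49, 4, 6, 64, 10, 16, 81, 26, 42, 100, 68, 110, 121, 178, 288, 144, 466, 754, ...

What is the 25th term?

225

Positions follow the repeating pattern ABB; grouping by letter gives 2 tracks.
Track A = 49, 64, 81, 100, 121, 144: the squares 7², 8², 9², ….
Track B = 4, 6, 10, 16, 26, 42, 68, 110, 178, 288, 466, 754: Fibonacci-style (each term is the sum of the two before it).
The 25th slot belongs to track A; its 9th term is 225.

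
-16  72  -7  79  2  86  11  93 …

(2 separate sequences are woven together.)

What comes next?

Taking every 2nd term gives 2 separate tracks.
Track A: -16, -7, 2, 11. Adding 9 each time.
Track B: 72, 79, 86, 93. Adding 7 each time.
Position 9 falls in track A as its term 5, giving 20.

20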